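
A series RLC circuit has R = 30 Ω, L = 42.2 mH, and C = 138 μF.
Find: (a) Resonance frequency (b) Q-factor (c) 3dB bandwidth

Step 1 — Resonance condition Im(Z)=0 gives ω₀ = 1/√(LC).
Step 2 — ω₀ = 1/√(0.0422·0.000138) = 414.4 rad/s.
Step 3 — f₀ = ω₀/(2π) = 65.95 Hz.
Step 4 — Series Q: Q = ω₀L/R = 414.4·0.0422/30 = 0.5829.
Step 5 — 3dB bandwidth: Δω = ω₀/Q = 710.9 rad/s; BW = Δω/(2π) = 113.1 Hz.

(a) f₀ = 65.95 Hz  (b) Q = 0.5829  (c) BW = 113.1 Hz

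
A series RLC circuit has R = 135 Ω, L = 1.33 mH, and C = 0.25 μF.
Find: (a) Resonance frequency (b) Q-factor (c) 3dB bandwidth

Step 1 — Resonance condition Im(Z)=0 gives ω₀ = 1/√(LC).
Step 2 — ω₀ = 1/√(0.00133·2.5e-07) = 5.484e+04 rad/s.
Step 3 — f₀ = ω₀/(2π) = 8728 Hz.
Step 4 — Series Q: Q = ω₀L/R = 5.484e+04·0.00133/135 = 0.5403.
Step 5 — 3dB bandwidth: Δω = ω₀/Q = 1.015e+05 rad/s; BW = Δω/(2π) = 1.615e+04 Hz.

(a) f₀ = 8728 Hz  (b) Q = 0.5403  (c) BW = 1.615e+04 Hz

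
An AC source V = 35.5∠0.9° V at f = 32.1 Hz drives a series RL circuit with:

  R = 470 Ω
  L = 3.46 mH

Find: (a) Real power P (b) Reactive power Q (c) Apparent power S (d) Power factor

Step 1 — Angular frequency: ω = 2π·f = 2π·32.1 = 201.7 rad/s.
Step 2 — Component impedances:
  R: Z = R = 470 Ω
  L: Z = jωL = j·201.7·0.00346 = 0 + j0.6978 Ω
Step 3 — Series combination: Z_total = R + L = 470 + j0.6978 Ω = 470∠0.1° Ω.
Step 4 — Source phasor: V = 35.5∠0.9° V = 35.5 + j0.5576 V.
Step 5 — Current: I = V / Z = 0.07552 + j0.001074 A = 0.07553∠0.8° A.
Step 6 — Complex power: S = V·I* = 2.681 + j0.003981 VA.
Step 7 — Real power: P = Re(S) = 2.681 W.
Step 8 — Reactive power: Q = Im(S) = 0.003981 VAR.
Step 9 — Apparent power: |S| = 2.681 VA.
Step 10 — Power factor: PF = P/|S| = 1 (lagging).

(a) P = 2.681 W  (b) Q = 0.003981 VAR  (c) S = 2.681 VA  (d) PF = 1 (lagging)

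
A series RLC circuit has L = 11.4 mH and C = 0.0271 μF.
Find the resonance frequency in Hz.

Step 1 — Resonance condition Im(Z)=0 gives ω₀ = 1/√(LC).
Step 2 — ω₀ = 1/√(0.0114·2.71e-08) = 5.689e+04 rad/s.
Step 3 — f₀ = ω₀/(2π) = 9055 Hz.

f₀ = 9055 Hz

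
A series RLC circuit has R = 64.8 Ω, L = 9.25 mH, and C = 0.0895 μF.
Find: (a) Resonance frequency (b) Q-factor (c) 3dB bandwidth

Step 1 — Resonance: ω₀ = 1/√(LC) = 1/√(0.00925·8.95e-08) = 3.476e+04 rad/s.
Step 2 — f₀ = ω₀/(2π) = 5531 Hz.
Step 3 — Series Q: Q = ω₀L/R = 3.476e+04·0.00925/64.8 = 4.961.
Step 4 — Bandwidth: Δω = ω₀/Q = 7005 rad/s; BW = Δω/(2π) = 1115 Hz.

(a) f₀ = 5531 Hz  (b) Q = 4.961  (c) BW = 1115 Hz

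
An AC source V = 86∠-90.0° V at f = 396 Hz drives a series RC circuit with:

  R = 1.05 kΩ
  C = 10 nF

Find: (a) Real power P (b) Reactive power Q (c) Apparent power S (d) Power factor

Step 1 — Angular frequency: ω = 2π·f = 2π·396 = 2488 rad/s.
Step 2 — Component impedances:
  R: Z = R = 1050 Ω
  C: Z = 1/(jωC) = -j/(ω·C) = 0 - j4.019e+04 Ω
Step 3 — Series combination: Z_total = R + C = 1050 - j4.019e+04 Ω = 4.02e+04∠-88.5° Ω.
Step 4 — Source phasor: V = 86∠-90.0° V = 0 - j86 V.
Step 5 — Current: I = V / Z = 0.002138 - j5.587e-05 A = 0.002139∠-1.5° A.
Step 6 — Complex power: S = V·I* = 0.004804 - j0.1839 VA.
Step 7 — Real power: P = Re(S) = 0.004804 W.
Step 8 — Reactive power: Q = Im(S) = -0.1839 VAR.
Step 9 — Apparent power: |S| = 0.184 VA.
Step 10 — Power factor: PF = P/|S| = 0.02612 (leading).

(a) P = 0.004804 W  (b) Q = -0.1839 VAR  (c) S = 0.184 VA  (d) PF = 0.02612 (leading)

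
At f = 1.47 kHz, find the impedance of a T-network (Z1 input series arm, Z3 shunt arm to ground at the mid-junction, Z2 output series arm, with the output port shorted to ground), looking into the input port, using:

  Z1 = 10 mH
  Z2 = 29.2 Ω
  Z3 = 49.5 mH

Step 1 — Angular frequency: ω = 2π·f = 2π·1470 = 9236 rad/s.
Step 2 — Component impedances:
  Z1: Z = jωL = j·9236·0.01 = 0 + j92.36 Ω
  Z2: Z = R = 29.2 Ω
  Z3: Z = jωL = j·9236·0.0495 = 0 + j457.2 Ω
Step 3 — With the output port shorted to ground, the output series arm Z2 runs from the junction to ground; the shunt arm Z3 also runs from the junction to ground. They appear in parallel: Z3 || Z2 = 29.08 + j1.857 Ω.
Step 4 — Series with input arm Z1: Z_in = Z1 + (Z3 || Z2) = 29.08 + j94.22 Ω = 98.61∠72.8° Ω.

Z = 29.08 + j94.22 Ω = 98.61∠72.8° Ω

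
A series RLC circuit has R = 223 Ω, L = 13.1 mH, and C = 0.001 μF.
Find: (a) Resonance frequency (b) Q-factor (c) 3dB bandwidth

Step 1 — Resonance condition Im(Z)=0 gives ω₀ = 1/√(LC).
Step 2 — ω₀ = 1/√(0.0131·1e-09) = 2.763e+05 rad/s.
Step 3 — f₀ = ω₀/(2π) = 4.397e+04 Hz.
Step 4 — Series Q: Q = ω₀L/R = 2.763e+05·0.0131/223 = 16.23.
Step 5 — 3dB bandwidth: Δω = ω₀/Q = 1.702e+04 rad/s; BW = Δω/(2π) = 2709 Hz.

(a) f₀ = 4.397e+04 Hz  (b) Q = 16.23  (c) BW = 2709 Hz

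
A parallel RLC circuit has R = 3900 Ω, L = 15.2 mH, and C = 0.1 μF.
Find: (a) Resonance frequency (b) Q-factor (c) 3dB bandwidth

Step 1 — Resonance: ω₀ = 1/√(LC) = 1/√(0.0152·1e-07) = 2.565e+04 rad/s.
Step 2 — f₀ = ω₀/(2π) = 4082 Hz.
Step 3 — Parallel Q: Q = R/(ω₀L) = 3900/(2.565e+04·0.0152) = 10.
Step 4 — Bandwidth: Δω = ω₀/Q = 2564 rad/s; BW = Δω/(2π) = 408.1 Hz.

(a) f₀ = 4082 Hz  (b) Q = 10  (c) BW = 408.1 Hz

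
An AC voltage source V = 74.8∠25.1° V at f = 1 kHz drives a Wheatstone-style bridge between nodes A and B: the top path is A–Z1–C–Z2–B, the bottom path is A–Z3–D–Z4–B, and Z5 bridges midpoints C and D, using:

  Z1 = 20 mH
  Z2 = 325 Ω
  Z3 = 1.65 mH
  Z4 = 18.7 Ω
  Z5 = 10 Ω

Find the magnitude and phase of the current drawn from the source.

Step 1 — Angular frequency: ω = 2π·f = 2π·1000 = 6283 rad/s.
Step 2 — Component impedances:
  Z1: Z = jωL = j·6283·0.02 = 0 + j125.7 Ω
  Z2: Z = R = 325 Ω
  Z3: Z = jωL = j·6283·0.00165 = 0 + j10.37 Ω
  Z4: Z = R = 18.7 Ω
  Z5: Z = R = 10 Ω
Step 3 — Bridge requires nodal analysis (the Z5 bridge couples midpoints C and D, so the two paths cannot be reduced to a simple series/parallel combination). Setting node B to ground and injecting 1 A at node A, the 3-node admittance system at A, C, D solves to V_A = Z_AB = 17.69 + j9.577 Ω = 20.11∠28.4° Ω.
Step 4 — Source phasor: V = 74.8∠25.1° V = 67.74 + j31.73 V.
Step 5 — Ohm's law: I = V / Z_total = (67.74 + j31.73) / (17.69 + j9.577) = 3.713 - j0.2164 A.
Step 6 — Convert to polar: |I| = 3.719 A, ∠I = -3.3°.

I = 3.719∠-3.3° A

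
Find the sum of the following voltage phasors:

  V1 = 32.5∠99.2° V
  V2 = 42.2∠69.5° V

Step 1 — Convert each phasor to rectangular form:
  V1 = 32.5·(cos(99.2°) + j·sin(99.2°)) = -5.196 + j32.08 V
  V2 = 42.2·(cos(69.5°) + j·sin(69.5°)) = 14.78 + j39.53 V
Step 2 — Sum components: V_total = 9.583 + j71.61 V.
Step 3 — Convert to polar: |V_total| = 72.25 V, ∠V_total = 82.4°.

V_total = 72.25∠82.4° V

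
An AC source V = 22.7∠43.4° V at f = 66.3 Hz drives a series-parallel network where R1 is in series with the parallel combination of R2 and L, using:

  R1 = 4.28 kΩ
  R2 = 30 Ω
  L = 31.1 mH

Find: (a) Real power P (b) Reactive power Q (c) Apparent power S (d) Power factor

Step 1 — Angular frequency: ω = 2π·f = 2π·66.3 = 416.6 rad/s.
Step 2 — Component impedances:
  R1: Z = R = 4280 Ω
  R2: Z = R = 30 Ω
  L: Z = jωL = j·416.6·0.0311 = 0 + j12.96 Ω
Step 3 — Parallel branch: R2 || L = 1/(1/R2 + 1/L) = 4.715 + j10.92 Ω.
Step 4 — Series with R1: Z_total = R1 + (R2 || L) = 4285 + j10.92 Ω = 4285∠0.1° Ω.
Step 5 — Source phasor: V = 22.7∠43.4° V = 16.49 + j15.6 V.
Step 6 — Current: I = V / Z = 0.003859 + j0.00363 A = 0.005298∠43.3° A.
Step 7 — Complex power: S = V·I* = 0.1203 + j0.0003065 VA.
Step 8 — Real power: P = Re(S) = 0.1203 W.
Step 9 — Reactive power: Q = Im(S) = 0.0003065 VAR.
Step 10 — Apparent power: |S| = 0.1203 VA.
Step 11 — Power factor: PF = P/|S| = 1 (lagging).

(a) P = 0.1203 W  (b) Q = 0.0003065 VAR  (c) S = 0.1203 VA  (d) PF = 1 (lagging)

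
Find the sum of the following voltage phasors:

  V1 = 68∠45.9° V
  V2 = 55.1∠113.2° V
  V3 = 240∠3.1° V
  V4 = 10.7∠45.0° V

Step 1 — Convert each phasor to rectangular form:
  V1 = 68·(cos(45.9°) + j·sin(45.9°)) = 47.32 + j48.83 V
  V2 = 55.1·(cos(113.2°) + j·sin(113.2°)) = -21.71 + j50.64 V
  V3 = 240·(cos(3.1°) + j·sin(3.1°)) = 239.6 + j12.98 V
  V4 = 10.7·(cos(45.0°) + j·sin(45.0°)) = 7.566 + j7.566 V
Step 2 — Sum components: V_total = 272.8 + j120 V.
Step 3 — Convert to polar: |V_total| = 298.1 V, ∠V_total = 23.7°.

V_total = 298.1∠23.7° V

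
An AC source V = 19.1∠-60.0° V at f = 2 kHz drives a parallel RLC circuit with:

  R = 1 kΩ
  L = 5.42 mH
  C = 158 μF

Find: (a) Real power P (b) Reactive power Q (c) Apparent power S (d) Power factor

Step 1 — Angular frequency: ω = 2π·f = 2π·2000 = 1.257e+04 rad/s.
Step 2 — Component impedances:
  R: Z = R = 1000 Ω
  L: Z = jωL = j·1.257e+04·0.00542 = 0 + j68.11 Ω
  C: Z = 1/(jωC) = -j/(ω·C) = 0 - j0.5037 Ω
Step 3 — Parallel combination: 1/Z_total = 1/R + 1/L + 1/C; Z_total = 0.0002575 - j0.5074 Ω = 0.5074∠-90.0° Ω.
Step 4 — Source phasor: V = 19.1∠-60.0° V = 9.55 - j16.54 V.
Step 5 — Current: I = V / Z = 32.61 + j18.8 A = 37.64∠30.0° A.
Step 6 — Complex power: S = V·I* = 0.3648 - j719 VA.
Step 7 — Real power: P = Re(S) = 0.3648 W.
Step 8 — Reactive power: Q = Im(S) = -719 VAR.
Step 9 — Apparent power: |S| = 719 VA.
Step 10 — Power factor: PF = P/|S| = 0.0005074 (leading).

(a) P = 0.3648 W  (b) Q = -719 VAR  (c) S = 719 VA  (d) PF = 0.0005074 (leading)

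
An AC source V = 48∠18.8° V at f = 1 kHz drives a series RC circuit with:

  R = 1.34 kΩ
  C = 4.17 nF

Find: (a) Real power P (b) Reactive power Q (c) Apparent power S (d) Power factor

Step 1 — Angular frequency: ω = 2π·f = 2π·1000 = 6283 rad/s.
Step 2 — Component impedances:
  R: Z = R = 1340 Ω
  C: Z = 1/(jωC) = -j/(ω·C) = 0 - j3.817e+04 Ω
Step 3 — Series combination: Z_total = R + C = 1340 - j3.817e+04 Ω = 3.819e+04∠-88.0° Ω.
Step 4 — Source phasor: V = 48∠18.8° V = 45.44 + j15.47 V.
Step 5 — Current: I = V / Z = -0.000363 + j0.001203 A = 0.001257∠106.8° A.
Step 6 — Complex power: S = V·I* = 0.002117 - j0.06029 VA.
Step 7 — Real power: P = Re(S) = 0.002117 W.
Step 8 — Reactive power: Q = Im(S) = -0.06029 VAR.
Step 9 — Apparent power: |S| = 0.06033 VA.
Step 10 — Power factor: PF = P/|S| = 0.03509 (leading).

(a) P = 0.002117 W  (b) Q = -0.06029 VAR  (c) S = 0.06033 VA  (d) PF = 0.03509 (leading)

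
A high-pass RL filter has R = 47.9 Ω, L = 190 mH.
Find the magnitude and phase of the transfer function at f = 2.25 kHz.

Step 1 — Angular frequency: ω = 2π·2250 = 1.414e+04 rad/s.
Step 2 — Transfer function: H(jω) = jωL/(R + jωL).
Step 3 — Numerator jωL = j·2686; denominator R + jωL = 47.9 + j2686.
Step 4 — H = 0.9997 + j0.01783.
Step 5 — Magnitude: |H| = 0.9998 (-0.0 dB); phase: φ = 1.0°.

|H| = 0.9998 (-0.0 dB), φ = 1.0°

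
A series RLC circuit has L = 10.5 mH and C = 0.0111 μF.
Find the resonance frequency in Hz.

Step 1 — Resonance condition Im(Z)=0 gives ω₀ = 1/√(LC).
Step 2 — ω₀ = 1/√(0.0105·1.11e-08) = 9.263e+04 rad/s.
Step 3 — f₀ = ω₀/(2π) = 1.474e+04 Hz.

f₀ = 1.474e+04 Hz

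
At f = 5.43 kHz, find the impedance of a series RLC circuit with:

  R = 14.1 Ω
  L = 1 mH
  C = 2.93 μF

Step 1 — Angular frequency: ω = 2π·f = 2π·5430 = 3.412e+04 rad/s.
Step 2 — Component impedances:
  R: Z = R = 14.1 Ω
  L: Z = jωL = j·3.412e+04·0.001 = 0 + j34.12 Ω
  C: Z = 1/(jωC) = -j/(ω·C) = 0 - j10 Ω
Step 3 — Series combination: Z_total = R + L + C = 14.1 + j24.11 Ω = 27.93∠59.7° Ω.

Z = 14.1 + j24.11 Ω = 27.93∠59.7° Ω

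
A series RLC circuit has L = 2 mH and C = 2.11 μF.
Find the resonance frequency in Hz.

Step 1 — Resonance condition Im(Z)=0 gives ω₀ = 1/√(LC).
Step 2 — ω₀ = 1/√(0.002·2.11e-06) = 1.539e+04 rad/s.
Step 3 — f₀ = ω₀/(2π) = 2450 Hz.

f₀ = 2450 Hz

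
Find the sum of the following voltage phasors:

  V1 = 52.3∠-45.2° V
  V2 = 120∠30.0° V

Step 1 — Convert each phasor to rectangular form:
  V1 = 52.3·(cos(-45.2°) + j·sin(-45.2°)) = 36.85 - j37.11 V
  V2 = 120·(cos(30.0°) + j·sin(30.0°)) = 103.9 + j60 V
Step 2 — Sum components: V_total = 140.8 + j22.89 V.
Step 3 — Convert to polar: |V_total| = 142.6 V, ∠V_total = 9.2°.

V_total = 142.6∠9.2° V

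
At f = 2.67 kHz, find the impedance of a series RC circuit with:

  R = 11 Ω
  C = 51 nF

Step 1 — Angular frequency: ω = 2π·f = 2π·2670 = 1.678e+04 rad/s.
Step 2 — Component impedances:
  R: Z = R = 11 Ω
  C: Z = 1/(jωC) = -j/(ω·C) = 0 - j1169 Ω
Step 3 — Series combination: Z_total = R + C = 11 - j1169 Ω = 1169∠-89.5° Ω.

Z = 11 - j1169 Ω = 1169∠-89.5° Ω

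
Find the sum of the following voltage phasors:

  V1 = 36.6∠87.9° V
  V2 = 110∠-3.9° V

Step 1 — Convert each phasor to rectangular form:
  V1 = 36.6·(cos(87.9°) + j·sin(87.9°)) = 1.341 + j36.58 V
  V2 = 110·(cos(-3.9°) + j·sin(-3.9°)) = 109.7 - j7.482 V
Step 2 — Sum components: V_total = 111.1 + j29.09 V.
Step 3 — Convert to polar: |V_total| = 114.8 V, ∠V_total = 14.7°.

V_total = 114.8∠14.7° V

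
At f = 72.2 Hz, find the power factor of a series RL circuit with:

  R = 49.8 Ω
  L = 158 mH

Step 1 — Angular frequency: ω = 2π·f = 2π·72.2 = 453.6 rad/s.
Step 2 — Component impedances:
  R: Z = R = 49.8 Ω
  L: Z = jωL = j·453.6·0.158 = 0 + j71.68 Ω
Step 3 — Series combination: Z_total = R + L = 49.8 + j71.68 Ω = 87.28∠55.2° Ω.
Step 4 — Power factor: PF = cos(φ) = Re(Z)/|Z| = 49.8/87.28 = 0.5706.
Step 5 — Type: Im(Z) = 71.68 ⇒ lagging (phase φ = 55.2°).

PF = 0.5706 (lagging, φ = 55.2°)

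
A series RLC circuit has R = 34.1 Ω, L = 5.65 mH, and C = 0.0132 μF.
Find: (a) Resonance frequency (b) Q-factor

Step 1 — Resonance condition Im(Z)=0 gives ω₀ = 1/√(LC).
Step 2 — ω₀ = 1/√(0.00565·1.32e-08) = 1.158e+05 rad/s.
Step 3 — f₀ = ω₀/(2π) = 1.843e+04 Hz.
Step 4 — Series Q: Q = ω₀L/R = 1.158e+05·0.00565/34.1 = 19.19.

(a) f₀ = 1.843e+04 Hz  (b) Q = 19.19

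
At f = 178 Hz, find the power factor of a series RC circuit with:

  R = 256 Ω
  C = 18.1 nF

Step 1 — Angular frequency: ω = 2π·f = 2π·178 = 1118 rad/s.
Step 2 — Component impedances:
  R: Z = R = 256 Ω
  C: Z = 1/(jωC) = -j/(ω·C) = 0 - j4.94e+04 Ω
Step 3 — Series combination: Z_total = R + C = 256 - j4.94e+04 Ω = 4.94e+04∠-89.7° Ω.
Step 4 — Power factor: PF = cos(φ) = Re(Z)/|Z| = 256/4.94e+04 = 0.005182.
Step 5 — Type: Im(Z) = -4.94e+04 ⇒ leading (phase φ = -89.7°).

PF = 0.005182 (leading, φ = -89.7°)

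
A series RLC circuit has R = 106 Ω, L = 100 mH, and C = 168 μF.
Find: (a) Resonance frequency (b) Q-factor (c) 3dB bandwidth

Step 1 — Resonance condition Im(Z)=0 gives ω₀ = 1/√(LC).
Step 2 — ω₀ = 1/√(0.1·0.000168) = 244 rad/s.
Step 3 — f₀ = ω₀/(2π) = 38.83 Hz.
Step 4 — Series Q: Q = ω₀L/R = 244·0.1/106 = 0.2302.
Step 5 — 3dB bandwidth: Δω = ω₀/Q = 1060 rad/s; BW = Δω/(2π) = 168.7 Hz.

(a) f₀ = 38.83 Hz  (b) Q = 0.2302  (c) BW = 168.7 Hz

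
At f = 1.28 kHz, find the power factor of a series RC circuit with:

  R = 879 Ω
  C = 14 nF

Step 1 — Angular frequency: ω = 2π·f = 2π·1280 = 8042 rad/s.
Step 2 — Component impedances:
  R: Z = R = 879 Ω
  C: Z = 1/(jωC) = -j/(ω·C) = 0 - j8881 Ω
Step 3 — Series combination: Z_total = R + C = 879 - j8881 Ω = 8925∠-84.3° Ω.
Step 4 — Power factor: PF = cos(φ) = Re(Z)/|Z| = 879/8925 = 0.09849.
Step 5 — Type: Im(Z) = -8881 ⇒ leading (phase φ = -84.3°).

PF = 0.09849 (leading, φ = -84.3°)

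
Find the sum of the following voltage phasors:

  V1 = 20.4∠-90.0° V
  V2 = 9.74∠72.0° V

Step 1 — Convert each phasor to rectangular form:
  V1 = 20.4·(cos(-90.0°) + j·sin(-90.0°)) = 0 - j20.4 V
  V2 = 9.74·(cos(72.0°) + j·sin(72.0°)) = 3.01 + j9.263 V
Step 2 — Sum components: V_total = 3.01 - j11.14 V.
Step 3 — Convert to polar: |V_total| = 11.54 V, ∠V_total = -74.9°.

V_total = 11.54∠-74.9° V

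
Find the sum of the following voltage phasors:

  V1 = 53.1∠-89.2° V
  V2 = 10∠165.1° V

Step 1 — Convert each phasor to rectangular form:
  V1 = 53.1·(cos(-89.2°) + j·sin(-89.2°)) = 0.7414 - j53.09 V
  V2 = 10·(cos(165.1°) + j·sin(165.1°)) = -9.664 + j2.571 V
Step 2 — Sum components: V_total = -8.922 - j50.52 V.
Step 3 — Convert to polar: |V_total| = 51.31 V, ∠V_total = -100.0°.

V_total = 51.31∠-100.0° V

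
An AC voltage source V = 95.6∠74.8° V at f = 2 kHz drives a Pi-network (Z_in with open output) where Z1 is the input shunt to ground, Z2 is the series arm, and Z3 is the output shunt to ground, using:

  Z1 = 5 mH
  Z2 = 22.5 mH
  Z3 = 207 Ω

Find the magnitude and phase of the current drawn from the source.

Step 1 — Angular frequency: ω = 2π·f = 2π·2000 = 1.257e+04 rad/s.
Step 2 — Component impedances:
  Z1: Z = jωL = j·1.257e+04·0.005 = 0 + j62.83 Ω
  Z2: Z = jωL = j·1.257e+04·0.0225 = 0 + j282.7 Ω
  Z3: Z = R = 207 Ω
Step 3 — With open output, the series arm Z2 and the output shunt Z3 appear in series to ground: Z2 + Z3 = 207 + j282.7 Ω.
Step 4 — Parallel with input shunt Z1: Z_in = Z1 || (Z2 + Z3) = 5.036 + j54.42 Ω = 54.66∠84.7° Ω.
Step 5 — Source phasor: V = 95.6∠74.8° V = 25.07 + j92.26 V.
Step 6 — Ohm's law: I = V / Z_total = (25.07 + j92.26) / (5.036 + j54.42) = 1.723 - j0.3011 A.
Step 7 — Convert to polar: |I| = 1.749 A, ∠I = -9.9°.

I = 1.749∠-9.9° A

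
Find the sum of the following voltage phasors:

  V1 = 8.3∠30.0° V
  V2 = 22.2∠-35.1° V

Step 1 — Convert each phasor to rectangular form:
  V1 = 8.3·(cos(30.0°) + j·sin(30.0°)) = 7.188 + j4.15 V
  V2 = 22.2·(cos(-35.1°) + j·sin(-35.1°)) = 18.16 - j12.77 V
Step 2 — Sum components: V_total = 25.35 - j8.615 V.
Step 3 — Convert to polar: |V_total| = 26.77 V, ∠V_total = -18.8°.

V_total = 26.77∠-18.8° V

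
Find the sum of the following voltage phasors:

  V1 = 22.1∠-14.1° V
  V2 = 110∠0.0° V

Step 1 — Convert each phasor to rectangular form:
  V1 = 22.1·(cos(-14.1°) + j·sin(-14.1°)) = 21.43 - j5.384 V
  V2 = 110·(cos(0.0°) + j·sin(0.0°)) = 110 V
Step 2 — Sum components: V_total = 131.4 - j5.384 V.
Step 3 — Convert to polar: |V_total| = 131.5 V, ∠V_total = -2.3°.

V_total = 131.5∠-2.3° V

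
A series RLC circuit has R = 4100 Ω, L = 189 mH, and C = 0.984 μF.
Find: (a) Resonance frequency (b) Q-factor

Step 1 — Resonance condition Im(Z)=0 gives ω₀ = 1/√(LC).
Step 2 — ω₀ = 1/√(0.189·9.84e-07) = 2319 rad/s.
Step 3 — f₀ = ω₀/(2π) = 369.1 Hz.
Step 4 — Series Q: Q = ω₀L/R = 2319·0.189/4100 = 0.1069.

(a) f₀ = 369.1 Hz  (b) Q = 0.1069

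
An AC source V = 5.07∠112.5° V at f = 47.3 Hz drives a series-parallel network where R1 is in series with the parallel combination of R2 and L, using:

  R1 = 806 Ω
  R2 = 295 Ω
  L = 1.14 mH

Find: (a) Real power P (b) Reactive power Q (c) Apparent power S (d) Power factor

Step 1 — Angular frequency: ω = 2π·f = 2π·47.3 = 297.2 rad/s.
Step 2 — Component impedances:
  R1: Z = R = 806 Ω
  R2: Z = R = 295 Ω
  L: Z = jωL = j·297.2·0.00114 = 0 + j0.3388 Ω
Step 3 — Parallel branch: R2 || L = 1/(1/R2 + 1/L) = 0.0003891 + j0.3388 Ω.
Step 4 — Series with R1: Z_total = R1 + (R2 || L) = 806 + j0.3388 Ω = 806∠0.0° Ω.
Step 5 — Source phasor: V = 5.07∠112.5° V = -1.94 + j4.684 V.
Step 6 — Current: I = V / Z = -0.002405 + j0.005813 A = 0.00629∠112.5° A.
Step 7 — Complex power: S = V·I* = 0.03189 + j1.341e-05 VA.
Step 8 — Real power: P = Re(S) = 0.03189 W.
Step 9 — Reactive power: Q = Im(S) = 1.341e-05 VAR.
Step 10 — Apparent power: |S| = 0.03189 VA.
Step 11 — Power factor: PF = P/|S| = 1 (lagging).

(a) P = 0.03189 W  (b) Q = 1.341e-05 VAR  (c) S = 0.03189 VA  (d) PF = 1 (lagging)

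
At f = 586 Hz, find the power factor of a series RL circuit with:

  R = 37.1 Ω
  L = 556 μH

Step 1 — Angular frequency: ω = 2π·f = 2π·586 = 3682 rad/s.
Step 2 — Component impedances:
  R: Z = R = 37.1 Ω
  L: Z = jωL = j·3682·0.000556 = 0 + j2.047 Ω
Step 3 — Series combination: Z_total = R + L = 37.1 + j2.047 Ω = 37.16∠3.2° Ω.
Step 4 — Power factor: PF = cos(φ) = Re(Z)/|Z| = 37.1/37.156 = 0.9985.
Step 5 — Type: Im(Z) = 2.047 ⇒ lagging (phase φ = 3.2°).

PF = 0.9985 (lagging, φ = 3.2°)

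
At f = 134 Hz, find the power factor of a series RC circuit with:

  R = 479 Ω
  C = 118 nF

Step 1 — Angular frequency: ω = 2π·f = 2π·134 = 841.9 rad/s.
Step 2 — Component impedances:
  R: Z = R = 479 Ω
  C: Z = 1/(jωC) = -j/(ω·C) = 0 - j1.007e+04 Ω
Step 3 — Series combination: Z_total = R + C = 479 - j1.007e+04 Ω = 1.008e+04∠-87.3° Ω.
Step 4 — Power factor: PF = cos(φ) = Re(Z)/|Z| = 479/10077 = 0.04753.
Step 5 — Type: Im(Z) = -1.007e+04 ⇒ leading (phase φ = -87.3°).

PF = 0.04753 (leading, φ = -87.3°)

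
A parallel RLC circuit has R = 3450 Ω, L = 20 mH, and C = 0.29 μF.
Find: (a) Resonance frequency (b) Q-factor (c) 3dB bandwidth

Step 1 — Resonance: ω₀ = 1/√(LC) = 1/√(0.02·2.9e-07) = 1.313e+04 rad/s.
Step 2 — f₀ = ω₀/(2π) = 2090 Hz.
Step 3 — Parallel Q: Q = R/(ω₀L) = 3450/(1.313e+04·0.02) = 13.14.
Step 4 — Bandwidth: Δω = ω₀/Q = 999.5 rad/s; BW = Δω/(2π) = 159.1 Hz.

(a) f₀ = 2090 Hz  (b) Q = 13.14  (c) BW = 159.1 Hz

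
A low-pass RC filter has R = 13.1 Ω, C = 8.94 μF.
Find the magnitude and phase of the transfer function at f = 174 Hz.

Step 1 — Angular frequency: ω = 2π·174 = 1093 rad/s.
Step 2 — Transfer function: H(jω) = 1/(1 + jωRC).
Step 3 — Denominator: 1 + jωRC = 1 + j·1093·13.1·8.94e-06 = 1 + j0.128.
Step 4 — H = 0.9839 - j0.126.
Step 5 — Magnitude: |H| = 0.9919 (-0.1 dB); phase: φ = -7.3°.

|H| = 0.9919 (-0.1 dB), φ = -7.3°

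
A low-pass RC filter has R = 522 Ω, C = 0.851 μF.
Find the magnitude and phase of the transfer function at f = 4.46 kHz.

Step 1 — Angular frequency: ω = 2π·4460 = 2.802e+04 rad/s.
Step 2 — Transfer function: H(jω) = 1/(1 + jωRC).
Step 3 — Denominator: 1 + jωRC = 1 + j·2.802e+04·522·8.51e-07 = 1 + j12.45.
Step 4 — H = 0.006412 - j0.07982.
Step 5 — Magnitude: |H| = 0.08007 (-21.9 dB); phase: φ = -85.4°.

|H| = 0.08007 (-21.9 dB), φ = -85.4°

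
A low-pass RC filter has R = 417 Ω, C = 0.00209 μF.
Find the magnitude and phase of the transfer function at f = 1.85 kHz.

Step 1 — Angular frequency: ω = 2π·1850 = 1.162e+04 rad/s.
Step 2 — Transfer function: H(jω) = 1/(1 + jωRC).
Step 3 — Denominator: 1 + jωRC = 1 + j·1.162e+04·417·2.09e-09 = 1 + j0.01013.
Step 4 — H = 0.9999 - j0.01013.
Step 5 — Magnitude: |H| = 0.9999 (-0.0 dB); phase: φ = -0.6°.

|H| = 0.9999 (-0.0 dB), φ = -0.6°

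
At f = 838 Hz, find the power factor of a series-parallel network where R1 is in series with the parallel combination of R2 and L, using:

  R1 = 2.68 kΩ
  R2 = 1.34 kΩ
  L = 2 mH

Step 1 — Angular frequency: ω = 2π·f = 2π·838 = 5265 rad/s.
Step 2 — Component impedances:
  R1: Z = R = 2680 Ω
  R2: Z = R = 1340 Ω
  L: Z = jωL = j·5265·0.002 = 0 + j10.53 Ω
Step 3 — Parallel branch: R2 || L = 1/(1/R2 + 1/L) = 0.08275 + j10.53 Ω.
Step 4 — Series with R1: Z_total = R1 + (R2 || L) = 2680 + j10.53 Ω = 2680∠0.2° Ω.
Step 5 — Power factor: PF = cos(φ) = Re(Z)/|Z| = 2680/2680 = 1.
Step 6 — Type: Im(Z) = 10.53 ⇒ lagging (phase φ = 0.2°).

PF = 1 (lagging, φ = 0.2°)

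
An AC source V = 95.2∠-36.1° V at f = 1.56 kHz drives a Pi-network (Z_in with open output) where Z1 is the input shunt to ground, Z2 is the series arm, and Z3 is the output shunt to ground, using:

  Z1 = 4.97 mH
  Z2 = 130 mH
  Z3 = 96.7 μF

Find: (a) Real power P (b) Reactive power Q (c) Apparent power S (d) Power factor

Step 1 — Angular frequency: ω = 2π·f = 2π·1560 = 9802 rad/s.
Step 2 — Component impedances:
  Z1: Z = jωL = j·9802·0.00497 = 0 + j48.71 Ω
  Z2: Z = jωL = j·9802·0.13 = 0 + j1274 Ω
  Z3: Z = 1/(jωC) = -j/(ω·C) = 0 - j1.055 Ω
Step 3 — With open output, the series arm Z2 and the output shunt Z3 appear in series to ground: Z2 + Z3 = 0 + j1273 Ω.
Step 4 — Parallel with input shunt Z1: Z_in = Z1 || (Z2 + Z3) = 0 + j46.92 Ω = 46.92∠90.0° Ω.
Step 5 — Source phasor: V = 95.2∠-36.1° V = 76.92 - j56.09 V.
Step 6 — Current: I = V / Z = -1.195 - j1.639 A = 2.029∠-126.1° A.
Step 7 — Complex power: S = V·I* = 0 + j193.2 VA.
Step 8 — Real power: P = Re(S) = 0 W.
Step 9 — Reactive power: Q = Im(S) = 193.2 VAR.
Step 10 — Apparent power: |S| = 193.2 VA.
Step 11 — Power factor: PF = P/|S| = 0 (lagging).

(a) P = 0 W  (b) Q = 193.2 VAR  (c) S = 193.2 VA  (d) PF = 0 (lagging)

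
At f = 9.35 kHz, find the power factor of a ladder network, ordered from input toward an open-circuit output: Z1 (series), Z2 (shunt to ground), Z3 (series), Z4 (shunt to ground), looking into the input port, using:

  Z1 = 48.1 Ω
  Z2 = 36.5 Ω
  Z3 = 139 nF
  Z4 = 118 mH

Step 1 — Angular frequency: ω = 2π·f = 2π·9350 = 5.875e+04 rad/s.
Step 2 — Component impedances:
  Z1: Z = R = 48.1 Ω
  Z2: Z = R = 36.5 Ω
  Z3: Z = 1/(jωC) = -j/(ω·C) = 0 - j122.5 Ω
  Z4: Z = jωL = j·5.875e+04·0.118 = 0 + j6932 Ω
Step 3 — Ladder network (open output): work backward from the far end, alternating series and parallel combinations. Z_in = 84.6 + j0.1956 Ω = 84.6∠0.1° Ω.
Step 4 — Power factor: PF = cos(φ) = Re(Z)/|Z| = 84.6/84.6 = 1.
Step 5 — Type: Im(Z) = 0.1956 ⇒ lagging (phase φ = 0.1°).

PF = 1 (lagging, φ = 0.1°)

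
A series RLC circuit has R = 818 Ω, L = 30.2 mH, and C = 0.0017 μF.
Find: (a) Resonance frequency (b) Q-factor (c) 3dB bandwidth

Step 1 — Resonance: ω₀ = 1/√(LC) = 1/√(0.0302·1.7e-09) = 1.396e+05 rad/s.
Step 2 — f₀ = ω₀/(2π) = 2.221e+04 Hz.
Step 3 — Series Q: Q = ω₀L/R = 1.396e+05·0.0302/818 = 5.153.
Step 4 — Bandwidth: Δω = ω₀/Q = 2.709e+04 rad/s; BW = Δω/(2π) = 4311 Hz.

(a) f₀ = 2.221e+04 Hz  (b) Q = 5.153  (c) BW = 4311 Hz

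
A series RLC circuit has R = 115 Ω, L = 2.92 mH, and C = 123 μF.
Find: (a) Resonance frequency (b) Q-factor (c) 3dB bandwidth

Step 1 — Resonance: ω₀ = 1/√(LC) = 1/√(0.00292·0.000123) = 1669 rad/s.
Step 2 — f₀ = ω₀/(2π) = 265.6 Hz.
Step 3 — Series Q: Q = ω₀L/R = 1669·0.00292/115 = 0.04237.
Step 4 — Bandwidth: Δω = ω₀/Q = 3.938e+04 rad/s; BW = Δω/(2π) = 6268 Hz.

(a) f₀ = 265.6 Hz  (b) Q = 0.04237  (c) BW = 6268 Hz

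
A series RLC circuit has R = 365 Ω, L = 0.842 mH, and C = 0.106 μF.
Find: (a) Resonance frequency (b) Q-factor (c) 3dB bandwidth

Step 1 — Resonance: ω₀ = 1/√(LC) = 1/√(0.000842·1.06e-07) = 1.059e+05 rad/s.
Step 2 — f₀ = ω₀/(2π) = 1.685e+04 Hz.
Step 3 — Series Q: Q = ω₀L/R = 1.059e+05·0.000842/365 = 0.2442.
Step 4 — Bandwidth: Δω = ω₀/Q = 4.335e+05 rad/s; BW = Δω/(2π) = 6.899e+04 Hz.

(a) f₀ = 1.685e+04 Hz  (b) Q = 0.2442  (c) BW = 6.899e+04 Hz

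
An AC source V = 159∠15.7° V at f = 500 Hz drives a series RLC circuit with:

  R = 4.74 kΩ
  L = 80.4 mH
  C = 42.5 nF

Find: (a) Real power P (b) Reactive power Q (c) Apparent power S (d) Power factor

Step 1 — Angular frequency: ω = 2π·f = 2π·500 = 3142 rad/s.
Step 2 — Component impedances:
  R: Z = R = 4740 Ω
  L: Z = jωL = j·3142·0.0804 = 0 + j252.6 Ω
  C: Z = 1/(jωC) = -j/(ω·C) = 0 - j7490 Ω
Step 3 — Series combination: Z_total = R + L + C = 4740 - j7237 Ω = 8651∠-56.8° Ω.
Step 4 — Source phasor: V = 159∠15.7° V = 153.1 + j43.03 V.
Step 5 — Current: I = V / Z = 0.005534 + j0.01753 A = 0.01838∠72.5° A.
Step 6 — Complex power: S = V·I* = 1.601 - j2.445 VA.
Step 7 — Real power: P = Re(S) = 1.601 W.
Step 8 — Reactive power: Q = Im(S) = -2.445 VAR.
Step 9 — Apparent power: |S| = 2.922 VA.
Step 10 — Power factor: PF = P/|S| = 0.5479 (leading).

(a) P = 1.601 W  (b) Q = -2.445 VAR  (c) S = 2.922 VA  (d) PF = 0.5479 (leading)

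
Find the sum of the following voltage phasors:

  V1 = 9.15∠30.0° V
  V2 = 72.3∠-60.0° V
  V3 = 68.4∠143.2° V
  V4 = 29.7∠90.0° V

Step 1 — Convert each phasor to rectangular form:
  V1 = 9.15·(cos(30.0°) + j·sin(30.0°)) = 7.924 + j4.575 V
  V2 = 72.3·(cos(-60.0°) + j·sin(-60.0°)) = 36.15 - j62.61 V
  V3 = 68.4·(cos(143.2°) + j·sin(143.2°)) = -54.77 + j40.97 V
  V4 = 29.7·(cos(90.0°) + j·sin(90.0°)) = 0 + j29.7 V
Step 2 — Sum components: V_total = -10.7 + j12.63 V.
Step 3 — Convert to polar: |V_total| = 16.55 V, ∠V_total = 130.2°.

V_total = 16.55∠130.2° V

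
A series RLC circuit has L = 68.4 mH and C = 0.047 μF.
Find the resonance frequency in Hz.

Step 1 — Resonance condition Im(Z)=0 gives ω₀ = 1/√(LC).
Step 2 — ω₀ = 1/√(0.0684·4.7e-08) = 1.764e+04 rad/s.
Step 3 — f₀ = ω₀/(2π) = 2807 Hz.

f₀ = 2807 Hz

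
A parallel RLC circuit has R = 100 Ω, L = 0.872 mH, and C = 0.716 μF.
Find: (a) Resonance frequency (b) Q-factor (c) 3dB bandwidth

Step 1 — Resonance: ω₀ = 1/√(LC) = 1/√(0.000872·7.16e-07) = 4.002e+04 rad/s.
Step 2 — f₀ = ω₀/(2π) = 6370 Hz.
Step 3 — Parallel Q: Q = R/(ω₀L) = 100/(4.002e+04·0.000872) = 2.865.
Step 4 — Bandwidth: Δω = ω₀/Q = 1.397e+04 rad/s; BW = Δω/(2π) = 2223 Hz.

(a) f₀ = 6370 Hz  (b) Q = 2.865  (c) BW = 2223 Hz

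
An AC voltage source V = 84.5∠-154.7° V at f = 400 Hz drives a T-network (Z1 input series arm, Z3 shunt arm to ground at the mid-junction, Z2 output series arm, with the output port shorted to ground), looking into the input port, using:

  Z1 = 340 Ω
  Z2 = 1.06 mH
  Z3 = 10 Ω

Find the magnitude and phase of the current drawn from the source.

Step 1 — Angular frequency: ω = 2π·f = 2π·400 = 2513 rad/s.
Step 2 — Component impedances:
  Z1: Z = R = 340 Ω
  Z2: Z = jωL = j·2513·0.00106 = 0 + j2.664 Ω
  Z3: Z = R = 10 Ω
Step 3 — With the output port shorted to ground, the output series arm Z2 runs from the junction to ground; the shunt arm Z3 also runs from the junction to ground. They appear in parallel: Z3 || Z2 = 0.6627 + j2.488 Ω.
Step 4 — Series with input arm Z1: Z_in = Z1 + (Z3 || Z2) = 340.7 + j2.488 Ω = 340.7∠0.4° Ω.
Step 5 — Source phasor: V = 84.5∠-154.7° V = -76.39 - j36.11 V.
Step 6 — Ohm's law: I = V / Z_total = (-76.39 - j36.11) / (340.7 + j2.488) = -0.225 - j0.1044 A.
Step 7 — Convert to polar: |I| = 0.248 A, ∠I = -155.1°.

I = 0.248∠-155.1° A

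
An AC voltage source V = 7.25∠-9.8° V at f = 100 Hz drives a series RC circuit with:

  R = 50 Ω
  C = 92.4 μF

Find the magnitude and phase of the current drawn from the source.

Step 1 — Angular frequency: ω = 2π·f = 2π·100 = 628.3 rad/s.
Step 2 — Component impedances:
  R: Z = R = 50 Ω
  C: Z = 1/(jωC) = -j/(ω·C) = 0 - j17.22 Ω
Step 3 — Series combination: Z_total = R + C = 50 - j17.22 Ω = 52.88∠-19.0° Ω.
Step 4 — Source phasor: V = 7.25∠-9.8° V = 7.144 - j1.234 V.
Step 5 — Ohm's law: I = V / Z_total = (7.144 - j1.234) / (50 - j17.22) = 0.1353 + j0.02194 A.
Step 6 — Convert to polar: |I| = 0.1371 A, ∠I = 9.2°.

I = 0.1371∠9.2° A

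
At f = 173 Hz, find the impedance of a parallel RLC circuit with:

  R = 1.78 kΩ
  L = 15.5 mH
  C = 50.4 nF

Step 1 — Angular frequency: ω = 2π·f = 2π·173 = 1087 rad/s.
Step 2 — Component impedances:
  R: Z = R = 1780 Ω
  L: Z = jωL = j·1087·0.0155 = 0 + j16.85 Ω
  C: Z = 1/(jωC) = -j/(ω·C) = 0 - j1.825e+04 Ω
Step 3 — Parallel combination: 1/Z_total = 1/R + 1/L + 1/C; Z_total = 0.1598 + j16.86 Ω = 16.86∠89.5° Ω.

Z = 0.1598 + j16.86 Ω = 16.86∠89.5° Ω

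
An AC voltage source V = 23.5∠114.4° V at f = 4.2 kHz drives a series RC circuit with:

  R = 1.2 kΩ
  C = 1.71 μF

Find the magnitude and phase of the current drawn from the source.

Step 1 — Angular frequency: ω = 2π·f = 2π·4200 = 2.639e+04 rad/s.
Step 2 — Component impedances:
  R: Z = R = 1200 Ω
  C: Z = 1/(jωC) = -j/(ω·C) = 0 - j22.16 Ω
Step 3 — Series combination: Z_total = R + C = 1200 - j22.16 Ω = 1200∠-1.1° Ω.
Step 4 — Source phasor: V = 23.5∠114.4° V = -9.708 + j21.4 V.
Step 5 — Ohm's law: I = V / Z_total = (-9.708 + j21.4) / (1200 - j22.16) = -0.008416 + j0.01768 A.
Step 6 — Convert to polar: |I| = 0.01958 A, ∠I = 115.5°.

I = 0.01958∠115.5° A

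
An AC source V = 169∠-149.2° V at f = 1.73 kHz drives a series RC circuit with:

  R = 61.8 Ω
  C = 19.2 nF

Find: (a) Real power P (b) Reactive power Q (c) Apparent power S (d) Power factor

Step 1 — Angular frequency: ω = 2π·f = 2π·1730 = 1.087e+04 rad/s.
Step 2 — Component impedances:
  R: Z = R = 61.8 Ω
  C: Z = 1/(jωC) = -j/(ω·C) = 0 - j4792 Ω
Step 3 — Series combination: Z_total = R + C = 61.8 - j4792 Ω = 4792∠-89.3° Ω.
Step 4 — Source phasor: V = 169∠-149.2° V = -145.2 - j86.54 V.
Step 5 — Current: I = V / Z = 0.01767 - j0.03052 A = 0.03527∠-59.9° A.
Step 6 — Complex power: S = V·I* = 0.07687 - j5.96 VA.
Step 7 — Real power: P = Re(S) = 0.07687 W.
Step 8 — Reactive power: Q = Im(S) = -5.96 VAR.
Step 9 — Apparent power: |S| = 5.96 VA.
Step 10 — Power factor: PF = P/|S| = 0.0129 (leading).

(a) P = 0.07687 W  (b) Q = -5.96 VAR  (c) S = 5.96 VA  (d) PF = 0.0129 (leading)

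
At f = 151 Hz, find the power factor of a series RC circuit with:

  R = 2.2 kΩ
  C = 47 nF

Step 1 — Angular frequency: ω = 2π·f = 2π·151 = 948.8 rad/s.
Step 2 — Component impedances:
  R: Z = R = 2200 Ω
  C: Z = 1/(jωC) = -j/(ω·C) = 0 - j2.243e+04 Ω
Step 3 — Series combination: Z_total = R + C = 2200 - j2.243e+04 Ω = 2.253e+04∠-84.4° Ω.
Step 4 — Power factor: PF = cos(φ) = Re(Z)/|Z| = 2200/22533 = 0.09763.
Step 5 — Type: Im(Z) = -2.243e+04 ⇒ leading (phase φ = -84.4°).

PF = 0.09763 (leading, φ = -84.4°)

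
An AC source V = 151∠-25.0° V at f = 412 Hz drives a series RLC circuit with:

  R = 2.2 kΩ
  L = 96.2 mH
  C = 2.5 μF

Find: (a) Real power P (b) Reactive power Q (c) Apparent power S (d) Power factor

Step 1 — Angular frequency: ω = 2π·f = 2π·412 = 2589 rad/s.
Step 2 — Component impedances:
  R: Z = R = 2200 Ω
  L: Z = jωL = j·2589·0.0962 = 0 + j249 Ω
  C: Z = 1/(jωC) = -j/(ω·C) = 0 - j154.5 Ω
Step 3 — Series combination: Z_total = R + L + C = 2200 + j94.51 Ω = 2202∠2.5° Ω.
Step 4 — Source phasor: V = 151∠-25.0° V = 136.9 - j63.82 V.
Step 5 — Current: I = V / Z = 0.06085 - j0.03162 A = 0.06857∠-27.5° A.
Step 6 — Complex power: S = V·I* = 10.34 + j0.4444 VA.
Step 7 — Real power: P = Re(S) = 10.34 W.
Step 8 — Reactive power: Q = Im(S) = 0.4444 VAR.
Step 9 — Apparent power: |S| = 10.35 VA.
Step 10 — Power factor: PF = P/|S| = 0.9991 (lagging).

(a) P = 10.34 W  (b) Q = 0.4444 VAR  (c) S = 10.35 VA  (d) PF = 0.9991 (lagging)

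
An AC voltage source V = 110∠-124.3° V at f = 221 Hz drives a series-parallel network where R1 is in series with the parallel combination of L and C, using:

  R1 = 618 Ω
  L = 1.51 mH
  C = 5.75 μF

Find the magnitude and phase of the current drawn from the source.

Step 1 — Angular frequency: ω = 2π·f = 2π·221 = 1389 rad/s.
Step 2 — Component impedances:
  R1: Z = R = 618 Ω
  L: Z = jωL = j·1389·0.00151 = 0 + j2.097 Ω
  C: Z = 1/(jωC) = -j/(ω·C) = 0 - j125.2 Ω
Step 3 — Parallel branch: L || C = 1/(1/L + 1/C) = 0 + j2.132 Ω.
Step 4 — Series with R1: Z_total = R1 + (L || C) = 618 + j2.132 Ω = 618∠0.2° Ω.
Step 5 — Source phasor: V = 110∠-124.3° V = -61.99 - j90.87 V.
Step 6 — Ohm's law: I = V / Z_total = (-61.99 - j90.87) / (618 + j2.132) = -0.1008 - j0.1467 A.
Step 7 — Convert to polar: |I| = 0.178 A, ∠I = -124.5°.

I = 0.178∠-124.5° A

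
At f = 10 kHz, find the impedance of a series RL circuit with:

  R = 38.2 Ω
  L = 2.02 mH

Step 1 — Angular frequency: ω = 2π·f = 2π·1e+04 = 6.283e+04 rad/s.
Step 2 — Component impedances:
  R: Z = R = 38.2 Ω
  L: Z = jωL = j·6.283e+04·0.00202 = 0 + j126.9 Ω
Step 3 — Series combination: Z_total = R + L = 38.2 + j126.9 Ω = 132.5∠73.2° Ω.

Z = 38.2 + j126.9 Ω = 132.5∠73.2° Ω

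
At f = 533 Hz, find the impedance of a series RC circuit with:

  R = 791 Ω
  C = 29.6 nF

Step 1 — Angular frequency: ω = 2π·f = 2π·533 = 3349 rad/s.
Step 2 — Component impedances:
  R: Z = R = 791 Ω
  C: Z = 1/(jωC) = -j/(ω·C) = 0 - j1.009e+04 Ω
Step 3 — Series combination: Z_total = R + C = 791 - j1.009e+04 Ω = 1.012e+04∠-85.5° Ω.

Z = 791 - j1.009e+04 Ω = 1.012e+04∠-85.5° Ω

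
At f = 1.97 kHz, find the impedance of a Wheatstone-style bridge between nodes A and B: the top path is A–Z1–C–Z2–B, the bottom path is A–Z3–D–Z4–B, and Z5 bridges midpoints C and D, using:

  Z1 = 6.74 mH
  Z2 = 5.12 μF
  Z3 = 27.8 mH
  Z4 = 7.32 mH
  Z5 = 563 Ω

Step 1 — Angular frequency: ω = 2π·f = 2π·1970 = 1.238e+04 rad/s.
Step 2 — Component impedances:
  Z1: Z = jωL = j·1.238e+04·0.00674 = 0 + j83.43 Ω
  Z2: Z = 1/(jωC) = -j/(ω·C) = 0 - j15.78 Ω
  Z3: Z = jωL = j·1.238e+04·0.0278 = 0 + j344.1 Ω
  Z4: Z = jωL = j·1.238e+04·0.00732 = 0 + j90.61 Ω
  Z5: Z = R = 563 Ω
Step 3 — Bridge requires nodal analysis (the Z5 bridge couples midpoints C and D, so the two paths cannot be reduced to a simple series/parallel combination). Setting node B to ground and injecting 1 A at node A, the 3-node admittance system at A, C, D solves to V_A = Z_AB = 1.172 + j58.41 Ω = 58.42∠88.9° Ω.

Z = 1.172 + j58.41 Ω = 58.42∠88.9° Ω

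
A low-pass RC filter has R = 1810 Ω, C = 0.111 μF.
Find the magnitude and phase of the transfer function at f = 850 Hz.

Step 1 — Angular frequency: ω = 2π·850 = 5341 rad/s.
Step 2 — Transfer function: H(jω) = 1/(1 + jωRC).
Step 3 — Denominator: 1 + jωRC = 1 + j·5341·1810·1.11e-07 = 1 + j1.073.
Step 4 — H = 0.4648 - j0.4988.
Step 5 — Magnitude: |H| = 0.6818 (-3.3 dB); phase: φ = -47.0°.

|H| = 0.6818 (-3.3 dB), φ = -47.0°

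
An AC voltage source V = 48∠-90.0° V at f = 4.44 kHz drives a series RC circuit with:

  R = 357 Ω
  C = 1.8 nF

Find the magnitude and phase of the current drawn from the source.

Step 1 — Angular frequency: ω = 2π·f = 2π·4440 = 2.79e+04 rad/s.
Step 2 — Component impedances:
  R: Z = R = 357 Ω
  C: Z = 1/(jωC) = -j/(ω·C) = 0 - j1.991e+04 Ω
Step 3 — Series combination: Z_total = R + C = 357 - j1.991e+04 Ω = 1.992e+04∠-89.0° Ω.
Step 4 — Source phasor: V = 48∠-90.0° V = 0 - j48 V.
Step 5 — Ohm's law: I = V / Z_total = (0 - j48) / (357 - j1.991e+04) = 0.00241 - j4.32e-05 A.
Step 6 — Convert to polar: |I| = 0.00241 A, ∠I = -1.0°.

I = 0.00241∠-1.0° A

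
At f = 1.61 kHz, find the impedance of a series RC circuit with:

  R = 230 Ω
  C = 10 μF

Step 1 — Angular frequency: ω = 2π·f = 2π·1610 = 1.012e+04 rad/s.
Step 2 — Component impedances:
  R: Z = R = 230 Ω
  C: Z = 1/(jωC) = -j/(ω·C) = 0 - j9.885 Ω
Step 3 — Series combination: Z_total = R + C = 230 - j9.885 Ω = 230.2∠-2.5° Ω.

Z = 230 - j9.885 Ω = 230.2∠-2.5° Ω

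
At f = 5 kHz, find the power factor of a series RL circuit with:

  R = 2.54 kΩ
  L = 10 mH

Step 1 — Angular frequency: ω = 2π·f = 2π·5000 = 3.142e+04 rad/s.
Step 2 — Component impedances:
  R: Z = R = 2540 Ω
  L: Z = jωL = j·3.142e+04·0.01 = 0 + j314.2 Ω
Step 3 — Series combination: Z_total = R + L = 2540 + j314.2 Ω = 2559∠7.1° Ω.
Step 4 — Power factor: PF = cos(φ) = Re(Z)/|Z| = 2540/2559.4 = 0.9924.
Step 5 — Type: Im(Z) = 314.2 ⇒ lagging (phase φ = 7.1°).

PF = 0.9924 (lagging, φ = 7.1°)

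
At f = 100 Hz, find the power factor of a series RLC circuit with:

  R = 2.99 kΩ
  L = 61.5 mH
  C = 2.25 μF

Step 1 — Angular frequency: ω = 2π·f = 2π·100 = 628.3 rad/s.
Step 2 — Component impedances:
  R: Z = R = 2990 Ω
  L: Z = jωL = j·628.3·0.0615 = 0 + j38.64 Ω
  C: Z = 1/(jωC) = -j/(ω·C) = 0 - j707.4 Ω
Step 3 — Series combination: Z_total = R + L + C = 2990 - j668.7 Ω = 3064∠-12.6° Ω.
Step 4 — Power factor: PF = cos(φ) = Re(Z)/|Z| = 2990/3063.9 = 0.9759.
Step 5 — Type: Im(Z) = -668.7 ⇒ leading (phase φ = -12.6°).

PF = 0.9759 (leading, φ = -12.6°)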